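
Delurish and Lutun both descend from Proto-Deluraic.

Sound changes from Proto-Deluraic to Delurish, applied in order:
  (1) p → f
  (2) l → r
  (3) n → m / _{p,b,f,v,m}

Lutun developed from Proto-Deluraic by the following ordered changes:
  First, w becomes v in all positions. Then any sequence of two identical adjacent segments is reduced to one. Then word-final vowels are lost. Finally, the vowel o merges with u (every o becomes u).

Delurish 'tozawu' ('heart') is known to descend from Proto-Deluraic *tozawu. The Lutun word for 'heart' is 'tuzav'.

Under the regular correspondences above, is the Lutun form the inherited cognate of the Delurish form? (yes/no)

yes

Derive the expected Lutun reflex of *tozawu:
Lutun: *tozawu
  tozawu → tozavu   [unconditioned shift]
  tozavu (rule 2 does not apply)
  tozavu → tozav   [apocope]
  tozav → tuzav   [vowel merger]
  giving Lutun tuzav.
Lutun 'tuzav' matches the regular reflex exactly, so the pair is cognate.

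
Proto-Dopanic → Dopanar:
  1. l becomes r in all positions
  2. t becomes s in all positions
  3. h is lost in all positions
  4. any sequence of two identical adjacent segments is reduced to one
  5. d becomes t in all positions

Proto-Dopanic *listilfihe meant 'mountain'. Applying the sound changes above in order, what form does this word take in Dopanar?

risirfie

Dopanar: *listilfihe
  listilfihe → ristirfihe   [unconditioned shift]
  ristirfihe → rissirfihe   [unconditioned shift]
  rissirfihe → rissirfie   [h-loss]
  rissirfie → risirfie   [degemination]
  risirfie (rule 5 does not apply)
  giving Dopanar risirfie.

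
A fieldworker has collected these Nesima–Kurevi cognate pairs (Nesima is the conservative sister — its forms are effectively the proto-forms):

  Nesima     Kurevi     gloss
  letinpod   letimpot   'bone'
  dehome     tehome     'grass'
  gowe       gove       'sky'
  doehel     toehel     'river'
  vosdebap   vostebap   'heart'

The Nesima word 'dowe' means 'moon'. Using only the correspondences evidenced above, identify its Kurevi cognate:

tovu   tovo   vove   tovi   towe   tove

doehel ~ toehel — Nesima d corresponds to Kurevi t word-initially before a back vowel.
gowe ~ gove — Nesima w corresponds to Kurevi v between vowels (before a front vowel).
Applying these to Nesima 'dowe':
  dowe → towe   (d→t word-initially before a back vowel)
  towe → tove   (w→v between vowels (before a front vowel))
So the Kurevi cognate is 'tove'.

tove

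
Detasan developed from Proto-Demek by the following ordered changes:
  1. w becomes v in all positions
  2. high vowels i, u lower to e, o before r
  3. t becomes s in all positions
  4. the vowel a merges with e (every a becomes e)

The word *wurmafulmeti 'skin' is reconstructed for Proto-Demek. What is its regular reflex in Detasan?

vormefulmesi

Detasan: *wurmafulmeti > vurmafulmeti > vormafulmeti > vormafulmesi > vormefulmesi  (by unconditioned shift, pre-rhotic lowering, unconditioned shift, vowel merger)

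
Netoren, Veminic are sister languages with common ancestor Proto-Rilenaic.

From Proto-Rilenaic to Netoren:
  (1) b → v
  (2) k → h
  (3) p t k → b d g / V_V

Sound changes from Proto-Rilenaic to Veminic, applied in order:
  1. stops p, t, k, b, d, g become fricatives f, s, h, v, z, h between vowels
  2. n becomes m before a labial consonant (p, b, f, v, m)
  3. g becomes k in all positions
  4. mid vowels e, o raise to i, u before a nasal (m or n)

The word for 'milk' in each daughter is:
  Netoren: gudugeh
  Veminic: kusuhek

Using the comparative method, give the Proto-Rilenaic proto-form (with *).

*gutugek

Position 1: Netoren has g, Veminic has k. Netoren preserves g here (none of its changes turn any other segment into g), so the proto-segment is *g.
Position 5: Netoren has g, Veminic has h. Netoren preserves g here (none of its changes turn any other segment into g), so the proto-segment is *g.
Continuing position by position gives *gutugek; check it forward:
Netoren: start from *gutugek.
  rule 1: no change — gutugek
  rule 2 (unconditioned shift): gutugek → gutugeh
  rule 3 (intervocalic voicing): gutugeh → gudugeh
  ⇒ Netoren gudugeh
Veminic: start from *gutugek.
  rule 1 (intervocalic lenition): gutugek → gusuhek
  rule 2: no change — gusuhek
  rule 3 (unconditioned shift): gusuhek → kusuhek
  rule 4: no change — kusuhek
  ⇒ Veminic kusuhek
Only *gutugek yields all of Netoren gudugeh, Veminic kusuhek.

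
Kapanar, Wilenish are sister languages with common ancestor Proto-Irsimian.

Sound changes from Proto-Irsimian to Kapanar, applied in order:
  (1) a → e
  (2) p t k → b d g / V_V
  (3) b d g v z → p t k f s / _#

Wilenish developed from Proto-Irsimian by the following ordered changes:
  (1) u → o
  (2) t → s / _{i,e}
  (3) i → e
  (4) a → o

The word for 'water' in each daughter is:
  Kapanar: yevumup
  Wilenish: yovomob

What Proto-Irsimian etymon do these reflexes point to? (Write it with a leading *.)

Position 6: Kapanar has u, Wilenish has o. Kapanar preserves u here (none of its changes turn any other segment into u), so the proto-segment is *u.
Position 7: Kapanar has p, Wilenish has b. Wilenish preserves b here (none of its changes turn any other segment into b), so the proto-segment is *b.
Continuing position by position gives *yavumub; check it forward:
Kapanar: *yavumub > yevumub > yevumup  (by vowel merger, final devoicing)
Wilenish: start from *yavumub.
  rule 1 (vowel merger): yavumub → yavomob
  rule 2: no change — yavomob
  rule 3: no change — yavomob
  rule 4 (vowel merger): yavomob → yovomob
  ⇒ Wilenish yovomob
*yavumub is the unique common source.

*yavumub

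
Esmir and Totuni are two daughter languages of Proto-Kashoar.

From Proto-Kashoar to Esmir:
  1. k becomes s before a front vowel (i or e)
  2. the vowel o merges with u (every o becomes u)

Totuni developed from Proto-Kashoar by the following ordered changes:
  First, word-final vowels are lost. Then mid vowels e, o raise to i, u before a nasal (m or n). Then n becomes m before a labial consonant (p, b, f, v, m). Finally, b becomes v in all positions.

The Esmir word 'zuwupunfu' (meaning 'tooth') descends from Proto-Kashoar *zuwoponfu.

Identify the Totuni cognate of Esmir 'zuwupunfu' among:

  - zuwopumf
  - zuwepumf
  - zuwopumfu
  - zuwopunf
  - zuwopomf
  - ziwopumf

zuwopumf

Totuni: *zuwoponfu
  zuwoponfu → zuwoponf   [apocope]
  zuwoponf → zuwopunf   [pre-nasal raising]
  zuwopunf → zuwopumf   [nasal place assimilation]
  zuwopumf (rule 4 does not apply)
  giving Totuni zuwopumf.
Among the options, 'zuwopumf' alone shows every Totuni change applied in order.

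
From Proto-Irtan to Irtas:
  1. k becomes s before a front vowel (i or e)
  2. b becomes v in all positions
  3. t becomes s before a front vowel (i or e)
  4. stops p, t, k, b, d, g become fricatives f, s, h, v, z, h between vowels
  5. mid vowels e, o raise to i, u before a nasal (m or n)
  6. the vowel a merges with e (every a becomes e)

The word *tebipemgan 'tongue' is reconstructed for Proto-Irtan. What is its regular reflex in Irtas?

sevifimgen

Irtas: start from *tebipemgan.
  rule 1: no change — tebipemgan
  rule 2 (unconditioned shift): tebipemgan → tevipemgan
  rule 3 (palatalisation): tevipemgan → sevipemgan
  rule 4 (intervocalic lenition): sevipemgan → sevifemgan
  rule 5 (pre-nasal raising): sevifemgan → sevifimgan
  rule 6 (vowel merger): sevifimgan → sevifimgen
  ⇒ Irtas sevifimgen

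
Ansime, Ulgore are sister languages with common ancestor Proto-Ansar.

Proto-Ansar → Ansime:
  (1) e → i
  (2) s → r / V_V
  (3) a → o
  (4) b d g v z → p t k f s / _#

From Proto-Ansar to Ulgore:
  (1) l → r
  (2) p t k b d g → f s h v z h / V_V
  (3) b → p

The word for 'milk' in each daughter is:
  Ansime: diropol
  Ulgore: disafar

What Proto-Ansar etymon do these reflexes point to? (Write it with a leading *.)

Position 5: Ansime has p, Ulgore has f. Taking the neighbouring segments as reconstructed: Ansime p can only go back to *p; Ulgore f could go back to *p or *f — the one source consistent with every daughter is *p.
Position 3: Ansime has r, Ulgore has s. Taking the neighbouring segments as reconstructed: Ansime r could go back to *s or *r; Ulgore s could go back to *t or *s — the one source consistent with every daughter is *s.
This points to *disapal. Verify forward in each daughter:
Ansime: *disapal > dirapal > diropol  (by rhotacism, vowel merger)
Ulgore: start from *disapal.
  rule 1 (unconditioned shift): disapal → disapar
  rule 2 (intervocalic lenition): disapar → disafar
  rule 3: no change — disafar
  ⇒ Ulgore disafar
No other proto-form is consistent with every reflex, so the reconstruction is *disapal.

*disapal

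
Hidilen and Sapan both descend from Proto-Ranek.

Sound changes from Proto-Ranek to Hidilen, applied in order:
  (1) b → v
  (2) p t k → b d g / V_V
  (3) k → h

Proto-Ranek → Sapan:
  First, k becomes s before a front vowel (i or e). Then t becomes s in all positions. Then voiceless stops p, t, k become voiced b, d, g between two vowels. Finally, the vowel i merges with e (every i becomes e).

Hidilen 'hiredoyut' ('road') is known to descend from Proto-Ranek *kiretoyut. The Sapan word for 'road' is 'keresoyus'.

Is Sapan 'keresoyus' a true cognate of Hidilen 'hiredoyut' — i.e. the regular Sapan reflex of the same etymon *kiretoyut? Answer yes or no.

no

Derive the expected Sapan reflex of *kiretoyut:
Sapan: *kiretoyut > siretoyut > siresoyus > seresoyus  (by palatalisation, unconditioned shift, vowel merger)
The regular Sapan reflex would be 'seresoyus', but the attested form is 'keresoyus'. The correspondence is irregular, so they are not cognates (the Sapan form has a different source).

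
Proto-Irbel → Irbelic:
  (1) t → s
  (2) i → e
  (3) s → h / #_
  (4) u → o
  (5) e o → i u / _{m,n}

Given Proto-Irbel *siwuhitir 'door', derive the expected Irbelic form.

hewoheser

Irbelic: start from *siwuhitir.
  rule 1 (unconditioned shift): siwuhitir → siwuhisir
  rule 2 (vowel merger): siwuhisir → sewuheser
  rule 3 (debuccalisation): sewuheser → hewuheser
  rule 4 (vowel merger): hewuheser → hewoheser
  rule 5: no change — hewoheser
  ⇒ Irbelic hewoheser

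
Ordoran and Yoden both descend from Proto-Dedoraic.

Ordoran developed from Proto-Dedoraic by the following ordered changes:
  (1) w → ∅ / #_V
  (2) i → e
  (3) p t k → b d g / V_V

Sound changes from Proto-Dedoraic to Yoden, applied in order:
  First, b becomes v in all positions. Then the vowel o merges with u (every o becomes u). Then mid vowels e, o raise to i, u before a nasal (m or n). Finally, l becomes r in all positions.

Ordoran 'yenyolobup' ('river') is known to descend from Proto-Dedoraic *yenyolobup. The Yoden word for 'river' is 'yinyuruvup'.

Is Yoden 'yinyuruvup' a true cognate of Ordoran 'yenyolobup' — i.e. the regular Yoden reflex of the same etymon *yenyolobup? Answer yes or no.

Derive the expected Yoden reflex of *yenyolobup:
Yoden: *yenyolobup
  yenyolobup → yenyolovup   [unconditioned shift]
  yenyolovup → yenyuluvup   [vowel merger]
  yenyuluvup → yinyuluvup   [pre-nasal raising]
  yinyuluvup → yinyuruvup   [unconditioned shift]
  giving Yoden yinyuruvup.
Yoden 'yinyuruvup' matches the regular reflex exactly, so the pair is cognate.

yes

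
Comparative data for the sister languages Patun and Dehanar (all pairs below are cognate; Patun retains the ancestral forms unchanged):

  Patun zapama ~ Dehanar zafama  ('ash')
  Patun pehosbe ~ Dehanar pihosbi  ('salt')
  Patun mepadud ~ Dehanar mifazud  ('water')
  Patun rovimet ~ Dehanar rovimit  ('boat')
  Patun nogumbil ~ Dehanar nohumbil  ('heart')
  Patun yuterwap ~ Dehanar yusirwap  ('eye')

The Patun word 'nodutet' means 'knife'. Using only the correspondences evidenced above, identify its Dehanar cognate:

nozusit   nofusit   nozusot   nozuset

mepadud ~ mifazud — Patun d corresponds to Dehanar z between vowels (before a back vowel).
yuterwap ~ yusirwap — Patun t corresponds to Dehanar s between vowels (before a front vowel).
pehosbe ~ pihosbi, rovimet ~ rovimit — Patun e corresponds to Dehanar i after a consonant, before a consonant other than r, m, n, p, b, f, v.
Applying these to Patun 'nodutet':
  nodutet → nozutet   (d→z between vowels (before a back vowel))
  nozutet → nozuset   (t→s between vowels (before a front vowel))
  nozuset → nozusit   (e→i after a consonant, before a consonant other than r, m, n, p, b, f, v)
So the Dehanar cognate is 'nozusit'.

nozusit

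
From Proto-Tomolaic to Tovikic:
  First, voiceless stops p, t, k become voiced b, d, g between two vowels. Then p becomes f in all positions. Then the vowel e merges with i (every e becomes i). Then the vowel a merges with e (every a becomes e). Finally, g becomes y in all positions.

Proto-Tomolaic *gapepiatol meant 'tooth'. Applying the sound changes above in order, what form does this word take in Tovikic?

yebibiedol

Tovikic: *gapepiatol
  gapepiatol → gabebiadol   [intervocalic voicing]
  gabebiadol (rule 2 does not apply)
  gabebiadol → gabibiadol   [vowel merger]
  gabibiadol → gebibiedol   [vowel merger]
  gebibiedol → yebibiedol   [unconditioned shift]
  giving Tovikic yebibiedol.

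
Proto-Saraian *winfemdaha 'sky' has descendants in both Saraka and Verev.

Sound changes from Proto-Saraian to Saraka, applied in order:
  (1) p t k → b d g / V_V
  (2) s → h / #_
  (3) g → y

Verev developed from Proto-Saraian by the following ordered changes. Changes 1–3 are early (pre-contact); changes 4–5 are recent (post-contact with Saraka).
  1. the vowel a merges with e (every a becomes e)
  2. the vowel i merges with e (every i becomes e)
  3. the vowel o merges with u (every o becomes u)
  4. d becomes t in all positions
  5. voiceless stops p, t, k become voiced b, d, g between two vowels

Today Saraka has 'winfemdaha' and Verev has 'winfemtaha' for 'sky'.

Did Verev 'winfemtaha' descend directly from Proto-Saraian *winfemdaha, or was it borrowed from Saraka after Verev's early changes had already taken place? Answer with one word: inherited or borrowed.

If inherited, *winfemdaha would pass through all of Verev's changes:
Verev: start from *winfemdaha.
  rule 1 (vowel merger): winfemdaha → winfemdehe
  rule 2 (vowel merger): winfemdehe → wenfemdehe
  rule 3: no change — wenfemdehe
  rule 4 (unconditioned shift): wenfemdehe → wenfemtehe
  rule 5: no change — wenfemtehe
  ⇒ Verev wenfemtehe
If borrowed from Saraka 'winfemdaha' after the early changes, it would undergo only the recent ones:
  rule 4 (unconditioned shift): winfemdaha → winfemtaha
  rule 5 (intervocalic voicing): no change (winfemtaha)
  ⇒ as a loan: winfemtaha
Verev 'winfemtaha' matches the loan outcome 'winfemtaha', not the inherited 'wenfemtehe' — it skipped the early Verev changes, so it was borrowed from Saraka.

borrowed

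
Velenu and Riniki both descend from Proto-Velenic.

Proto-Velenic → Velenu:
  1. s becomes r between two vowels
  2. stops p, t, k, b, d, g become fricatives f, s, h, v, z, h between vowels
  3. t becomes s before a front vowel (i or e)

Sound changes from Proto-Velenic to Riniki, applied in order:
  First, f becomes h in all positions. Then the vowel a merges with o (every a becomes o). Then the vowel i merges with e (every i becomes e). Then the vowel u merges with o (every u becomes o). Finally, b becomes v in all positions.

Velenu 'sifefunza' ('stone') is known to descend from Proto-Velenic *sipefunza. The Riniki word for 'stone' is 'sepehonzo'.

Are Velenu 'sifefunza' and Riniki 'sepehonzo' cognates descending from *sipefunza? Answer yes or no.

Derive the expected Riniki reflex of *sipefunza:
Riniki: *sipefunza > sipehunza > sipehunzo > sepehunzo > sepehonzo  (by unconditioned shift, vowel merger, vowel merger, vowel merger)
Riniki 'sepehonzo' matches the regular reflex exactly, so the pair is cognate.

yes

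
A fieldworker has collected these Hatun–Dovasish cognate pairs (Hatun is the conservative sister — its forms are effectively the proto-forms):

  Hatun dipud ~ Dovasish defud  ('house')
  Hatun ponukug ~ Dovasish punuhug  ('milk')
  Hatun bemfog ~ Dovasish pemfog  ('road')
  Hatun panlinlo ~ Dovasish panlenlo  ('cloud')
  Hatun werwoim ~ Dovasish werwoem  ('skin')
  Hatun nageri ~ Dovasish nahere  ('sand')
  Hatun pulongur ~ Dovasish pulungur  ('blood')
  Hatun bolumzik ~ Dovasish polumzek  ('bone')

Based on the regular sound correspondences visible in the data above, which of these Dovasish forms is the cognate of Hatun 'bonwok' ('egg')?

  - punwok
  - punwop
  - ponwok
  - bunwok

punwok

bolumzik ~ polumzek — Hatun b corresponds to Dovasish p word-initially before a back vowel.
ponukug ~ punuhug, pulongur ~ pulungur — Hatun o corresponds to Dovasish u after a consonant, before a nasal.
Applying these to Hatun 'bonwok':
  bonwok → ponwok   (b→p word-initially before a back vowel)
  ponwok → punwok   (o→u after a consonant, before a nasal)
So the Dovasish cognate is 'punwok'.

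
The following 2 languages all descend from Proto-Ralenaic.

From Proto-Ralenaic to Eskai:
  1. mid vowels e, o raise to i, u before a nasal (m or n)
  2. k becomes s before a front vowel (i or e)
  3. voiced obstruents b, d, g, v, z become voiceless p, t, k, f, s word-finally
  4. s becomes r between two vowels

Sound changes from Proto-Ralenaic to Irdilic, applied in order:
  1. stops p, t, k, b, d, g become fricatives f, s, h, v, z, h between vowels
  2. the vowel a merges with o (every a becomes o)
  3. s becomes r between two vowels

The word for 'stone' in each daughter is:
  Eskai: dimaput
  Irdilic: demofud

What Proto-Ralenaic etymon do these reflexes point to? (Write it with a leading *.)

*demapud

Position 4: Eskai has a, Irdilic has o. Eskai preserves a here (none of its changes turn any other segment into a), so the proto-segment is *a.
Position 7: Eskai has t, Irdilic has d. Irdilic preserves d here (none of its changes turn any other segment into d), so the proto-segment is *d.
Position 5: Eskai has p, Irdilic has f. Taking the neighbouring segments as reconstructed: Eskai p can only go back to *p; Irdilic f could go back to *p or *f — the one source consistent with every daughter is *p.
This points to *demapud. Verify forward in each daughter:
Eskai: *demapud
  demapud → dimapud   [pre-nasal raising]
  dimapud (rule 2 does not apply)
  dimapud → dimaput   [final devoicing]
  dimaput (rule 4 does not apply)
  giving Eskai dimaput.
Irdilic: start from *demapud.
  rule 1 (intervocalic lenition): demapud → demafud
  rule 2 (vowel merger): demafud → demofud
  rule 3: no change — demofud
  ⇒ Irdilic demofud
Only *demapud yields all of Eskai dimaput, Irdilic demofud.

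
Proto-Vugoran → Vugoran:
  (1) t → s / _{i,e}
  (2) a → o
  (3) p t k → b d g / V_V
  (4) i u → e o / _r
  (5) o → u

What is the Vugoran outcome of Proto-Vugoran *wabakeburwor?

Vugoran: start from *wabakeburwor.
  rule 1: no change — wabakeburwor
  rule 2 (vowel merger): wabakeburwor → wobokeburwor
  rule 3 (intervocalic voicing): wobokeburwor → wobogeburwor
  rule 4 (pre-rhotic lowering): wobogeburwor → wobogeborwor
  rule 5 (vowel merger): wobogeborwor → wubugeburwur
  ⇒ Vugoran wubugeburwur

wubugeburwur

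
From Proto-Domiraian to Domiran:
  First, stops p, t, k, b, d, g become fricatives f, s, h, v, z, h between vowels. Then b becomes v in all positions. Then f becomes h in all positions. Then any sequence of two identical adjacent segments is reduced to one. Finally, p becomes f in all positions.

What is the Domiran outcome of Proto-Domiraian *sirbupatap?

sirvuhasaf

Domiran: *sirbupatap > sirbufasap > sirvufasap > sirvuhasap > sirvuhasaf  (by intervocalic lenition, unconditioned shift, unconditioned shift, unconditioned shift)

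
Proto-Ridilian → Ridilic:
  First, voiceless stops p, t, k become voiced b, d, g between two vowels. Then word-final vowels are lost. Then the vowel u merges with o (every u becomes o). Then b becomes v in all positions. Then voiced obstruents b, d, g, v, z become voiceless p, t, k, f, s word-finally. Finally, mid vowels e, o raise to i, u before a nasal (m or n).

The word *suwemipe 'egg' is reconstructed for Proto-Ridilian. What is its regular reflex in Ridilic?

Ridilic: start from *suwemipe.
  rule 1 (intervocalic voicing): suwemipe → suwemibe
  rule 2 (apocope): suwemibe → suwemib
  rule 3 (vowel merger): suwemib → sowemib
  rule 4 (unconditioned shift): sowemib → sowemiv
  rule 5 (final devoicing): sowemiv → sowemif
  rule 6 (pre-nasal raising): sowemif → sowimif
  ⇒ Ridilic sowimif

sowimif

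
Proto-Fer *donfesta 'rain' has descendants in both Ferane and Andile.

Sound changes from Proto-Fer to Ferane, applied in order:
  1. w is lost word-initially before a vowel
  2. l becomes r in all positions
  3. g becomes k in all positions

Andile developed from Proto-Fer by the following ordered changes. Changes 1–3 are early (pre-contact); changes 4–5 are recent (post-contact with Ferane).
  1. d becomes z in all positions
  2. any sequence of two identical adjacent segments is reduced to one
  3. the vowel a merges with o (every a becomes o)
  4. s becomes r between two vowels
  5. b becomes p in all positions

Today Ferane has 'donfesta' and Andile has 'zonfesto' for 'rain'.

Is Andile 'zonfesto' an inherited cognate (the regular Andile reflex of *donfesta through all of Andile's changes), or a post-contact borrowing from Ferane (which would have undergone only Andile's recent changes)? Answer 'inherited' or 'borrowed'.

If inherited, *donfesta would pass through all of Andile's changes:
Andile: *donfesta
  donfesta → zonfesta   [unconditioned shift]
  zonfesta (rule 2 does not apply)
  zonfesta → zonfesto   [vowel merger]
  zonfesto (rule 4 does not apply)
  zonfesto (rule 5 does not apply)
  giving Andile zonfesto.
If borrowed from Ferane 'donfesta' after the early changes, it would undergo only the recent ones:
  rule 4 (rhotacism): no change (donfesta)
  rule 5 (unconditioned shift): no change (donfesta)
  ⇒ as a loan: donfesta
Andile 'zonfesto' matches the inherited outcome exactly, so it is an inherited cognate, not a loan.

inherited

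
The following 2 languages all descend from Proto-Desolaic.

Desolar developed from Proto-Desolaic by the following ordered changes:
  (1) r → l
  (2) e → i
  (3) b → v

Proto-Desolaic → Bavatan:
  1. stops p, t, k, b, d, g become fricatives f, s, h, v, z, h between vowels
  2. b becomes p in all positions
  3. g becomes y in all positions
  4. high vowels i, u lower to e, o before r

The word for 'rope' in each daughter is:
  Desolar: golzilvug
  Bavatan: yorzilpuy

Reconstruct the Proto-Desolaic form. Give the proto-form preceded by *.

*gorzilbug

Position 1: Desolar has g, Bavatan has y. Desolar preserves g here (none of its changes turn any other segment into g), so the proto-segment is *g.
Position 9: Desolar has g, Bavatan has y. Desolar preserves g here (none of its changes turn any other segment into g), so the proto-segment is *g.
Position 3: Desolar has l, Bavatan has r. Bavatan preserves r here (none of its changes turn any other segment into r), so the proto-segment is *r.
Continuing position by position gives *gorzilbug; check it forward:
Desolar: *gorzilbug > golzilbug > golzilvug  (by unconditioned shift, unconditioned shift)
Bavatan: *gorzilbug > gorzilpug > yorzilpuy  (by unconditioned shift, unconditioned shift)
No other proto-form is consistent with every reflex, so the reconstruction is *gorzilbug.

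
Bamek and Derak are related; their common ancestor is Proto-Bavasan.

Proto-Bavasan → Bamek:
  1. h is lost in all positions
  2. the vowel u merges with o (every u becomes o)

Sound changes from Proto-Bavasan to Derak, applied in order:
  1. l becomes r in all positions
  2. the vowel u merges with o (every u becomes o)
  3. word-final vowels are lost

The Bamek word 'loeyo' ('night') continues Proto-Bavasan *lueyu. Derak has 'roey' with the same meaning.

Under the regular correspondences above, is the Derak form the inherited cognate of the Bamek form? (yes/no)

yes

Derive the expected Derak reflex of *lueyu:
Derak: *lueyu > rueyu > roeyo > roey  (by unconditioned shift, vowel merger, apocope)
Derak 'roey' matches the regular reflex exactly, so the pair is cognate.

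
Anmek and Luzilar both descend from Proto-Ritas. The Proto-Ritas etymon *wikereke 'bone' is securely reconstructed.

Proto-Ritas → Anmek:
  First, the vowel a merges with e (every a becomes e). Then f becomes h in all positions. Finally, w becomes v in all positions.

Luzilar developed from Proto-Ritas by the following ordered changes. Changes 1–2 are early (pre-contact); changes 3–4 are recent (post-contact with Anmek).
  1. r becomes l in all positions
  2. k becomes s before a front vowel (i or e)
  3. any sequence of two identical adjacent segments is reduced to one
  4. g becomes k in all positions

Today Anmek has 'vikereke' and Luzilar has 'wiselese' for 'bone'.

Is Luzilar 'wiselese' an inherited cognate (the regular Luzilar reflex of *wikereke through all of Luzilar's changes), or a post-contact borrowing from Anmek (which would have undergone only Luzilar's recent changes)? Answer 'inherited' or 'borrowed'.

If inherited, *wikereke would pass through all of Luzilar's changes:
Luzilar: *wikereke > wikeleke > wiselese  (by unconditioned shift, palatalisation)
If borrowed from Anmek 'vikereke' after the early changes, it would undergo only the recent ones:
  rule 3 (degemination): no change (vikereke)
  rule 4 (unconditioned shift): no change (vikereke)
  ⇒ as a loan: vikereke
Luzilar 'wiselese' matches the inherited outcome exactly, so it is an inherited cognate, not a loan.

inherited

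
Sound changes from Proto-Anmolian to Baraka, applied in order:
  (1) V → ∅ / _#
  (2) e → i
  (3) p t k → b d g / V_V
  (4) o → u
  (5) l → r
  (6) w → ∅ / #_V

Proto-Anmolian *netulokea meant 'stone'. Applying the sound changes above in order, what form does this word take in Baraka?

nidurugi

Baraka: *netulokea > netuloke > nituloki > nidulogi > nidulugi > nidurugi  (by apocope, vowel merger, intervocalic voicing, vowel merger, unconditioned shift)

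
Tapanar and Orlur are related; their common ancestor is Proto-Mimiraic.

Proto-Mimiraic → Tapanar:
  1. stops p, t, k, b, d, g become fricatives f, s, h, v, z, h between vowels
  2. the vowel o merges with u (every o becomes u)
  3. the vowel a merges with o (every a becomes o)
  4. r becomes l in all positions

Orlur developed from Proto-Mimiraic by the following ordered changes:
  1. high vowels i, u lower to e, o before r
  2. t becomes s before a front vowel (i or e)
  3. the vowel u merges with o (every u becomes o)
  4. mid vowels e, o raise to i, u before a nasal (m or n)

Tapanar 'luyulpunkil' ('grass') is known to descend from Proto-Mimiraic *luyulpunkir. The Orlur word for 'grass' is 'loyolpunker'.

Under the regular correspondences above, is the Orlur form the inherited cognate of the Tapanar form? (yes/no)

yes

Derive the expected Orlur reflex of *luyulpunkir:
Orlur: *luyulpunkir
  luyulpunkir → luyulpunker   [pre-rhotic lowering]
  luyulpunker (rule 2 does not apply)
  luyulpunker → loyolponker   [vowel merger]
  loyolponker → loyolpunker   [pre-nasal raising]
  giving Orlur loyolpunker.
Orlur 'loyolpunker' matches the regular reflex exactly, so the pair is cognate.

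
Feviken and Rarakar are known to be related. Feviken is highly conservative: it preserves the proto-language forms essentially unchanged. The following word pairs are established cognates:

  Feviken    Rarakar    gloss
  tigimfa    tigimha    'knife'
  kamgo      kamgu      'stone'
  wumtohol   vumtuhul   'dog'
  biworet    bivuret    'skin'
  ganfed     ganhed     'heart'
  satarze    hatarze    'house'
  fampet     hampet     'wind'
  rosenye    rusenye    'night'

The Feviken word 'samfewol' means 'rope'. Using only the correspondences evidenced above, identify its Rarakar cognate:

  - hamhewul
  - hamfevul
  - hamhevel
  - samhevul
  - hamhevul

satarze ~ hatarze — Feviken s corresponds to Rarakar h word-initially before a back vowel.
ganfed ~ ganhed — Feviken f corresponds to Rarakar h after a consonant, before a front vowel.
biworet ~ bivuret — Feviken w corresponds to Rarakar v between vowels (before a back vowel).
wumtohol ~ vumtuhul, rosenye ~ rusenye — Feviken o corresponds to Rarakar u after a consonant, before a consonant other than r, m, n, p, b, f, v.
Applying these to Feviken 'samfewol':
  samfewol → hamfewol   (s→h word-initially before a back vowel)
  hamfewol → hamhewol   (f→h after a consonant, before a front vowel)
  hamhewol → hamhevol   (w→v between vowels (before a back vowel))
  hamhevol → hamhevul   (o→u after a consonant, before a consonant other than r, m, n, p, b, f, v)
So the Rarakar cognate is 'hamhevul'.

hamhevul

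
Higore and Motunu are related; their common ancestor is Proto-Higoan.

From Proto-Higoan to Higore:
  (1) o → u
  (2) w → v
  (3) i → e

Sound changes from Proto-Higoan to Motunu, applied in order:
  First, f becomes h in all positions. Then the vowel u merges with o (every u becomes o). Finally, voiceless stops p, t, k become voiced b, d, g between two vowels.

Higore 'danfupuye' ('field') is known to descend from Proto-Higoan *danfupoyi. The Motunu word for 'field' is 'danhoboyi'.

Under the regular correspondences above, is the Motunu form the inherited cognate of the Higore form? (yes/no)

yes

Derive the expected Motunu reflex of *danfupoyi:
Motunu: start from *danfupoyi.
  rule 1 (unconditioned shift): danfupoyi → danhupoyi
  rule 2 (vowel merger): danhupoyi → danhopoyi
  rule 3 (intervocalic voicing): danhopoyi → danhoboyi
  ⇒ Motunu danhoboyi
Motunu 'danhoboyi' matches the regular reflex exactly, so the pair is cognate.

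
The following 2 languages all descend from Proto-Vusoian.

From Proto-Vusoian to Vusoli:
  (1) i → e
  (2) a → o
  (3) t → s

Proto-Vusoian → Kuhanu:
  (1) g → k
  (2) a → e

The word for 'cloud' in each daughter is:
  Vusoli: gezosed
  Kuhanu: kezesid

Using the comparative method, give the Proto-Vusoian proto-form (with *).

Position 6: Vusoli has e, Kuhanu has i. Kuhanu preserves i here (none of its changes turn any other segment into i), so the proto-segment is *i.
Position 4: Vusoli has o, Kuhanu has e. Taking the neighbouring segments as reconstructed: Vusoli o could go back to *a or *o; Kuhanu e could go back to *a or *e — the one source consistent with every daughter is *a.
This points to *gezasid. Verify forward in each daughter:
Vusoli: *gezasid
  gezasid → gezased   [vowel merger]
  gezased → gezosed   [vowel merger]
  gezosed (rule 3 does not apply)
  giving Vusoli gezosed.
Kuhanu: *gezasid
  gezasid → kezasid   [unconditioned shift]
  kezasid → kezesid   [vowel merger]
  giving Kuhanu kezesid.
No other proto-form is consistent with every reflex, so the reconstruction is *gezasid.

*gezasid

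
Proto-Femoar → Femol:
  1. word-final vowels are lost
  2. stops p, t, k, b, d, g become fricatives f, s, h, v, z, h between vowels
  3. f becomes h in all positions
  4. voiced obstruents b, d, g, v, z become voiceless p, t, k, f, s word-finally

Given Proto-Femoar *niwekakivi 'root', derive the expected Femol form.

Femol: *niwekakivi
  niwekakivi → niwekakiv   [apocope]
  niwekakiv → niwehahiv   [intervocalic lenition]
  niwehahiv (rule 3 does not apply)
  niwehahiv → niwehahif   [final devoicing]
  giving Femol niwehahif.

niwehahif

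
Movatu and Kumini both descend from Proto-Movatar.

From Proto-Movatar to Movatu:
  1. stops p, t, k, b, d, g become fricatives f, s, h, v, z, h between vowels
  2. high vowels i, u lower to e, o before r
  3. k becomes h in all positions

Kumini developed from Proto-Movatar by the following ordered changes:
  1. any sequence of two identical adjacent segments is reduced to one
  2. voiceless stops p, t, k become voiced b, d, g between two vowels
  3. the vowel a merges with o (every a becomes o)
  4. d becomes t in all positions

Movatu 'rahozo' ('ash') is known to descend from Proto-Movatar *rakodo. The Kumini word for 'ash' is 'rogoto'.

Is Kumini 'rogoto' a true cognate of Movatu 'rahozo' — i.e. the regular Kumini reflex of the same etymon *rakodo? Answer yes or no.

Derive the expected Kumini reflex of *rakodo:
Kumini: start from *rakodo.
  rule 1: no change — rakodo
  rule 2 (intervocalic voicing): rakodo → ragodo
  rule 3 (vowel merger): ragodo → rogodo
  rule 4 (unconditioned shift): rogodo → rogoto
  ⇒ Kumini rogoto
Kumini 'rogoto' matches the regular reflex exactly, so the pair is cognate.

yes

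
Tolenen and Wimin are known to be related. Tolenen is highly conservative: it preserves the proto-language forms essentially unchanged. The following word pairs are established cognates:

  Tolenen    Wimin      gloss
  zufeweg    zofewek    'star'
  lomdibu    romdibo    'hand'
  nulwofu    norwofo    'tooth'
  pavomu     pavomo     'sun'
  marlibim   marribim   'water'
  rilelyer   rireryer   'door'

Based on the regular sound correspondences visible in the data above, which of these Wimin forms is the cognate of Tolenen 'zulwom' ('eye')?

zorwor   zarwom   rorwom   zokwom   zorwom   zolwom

nulwofu ~ norwofo — Tolenen u corresponds to Wimin o after a consonant, before a consonant other than r, m, n, p, b, f, v.
nulwofu ~ norwofo, rilelyer ~ rireryer — Tolenen l corresponds to Wimin r after a vowel, before a consonant other than r, m, n, p, b, f, v.
Applying these to Tolenen 'zulwom':
  zulwom → zolwom   (u→o after a consonant, before a consonant other than r, m, n, p, b, f, v)
  zolwom → zorwom   (l→r after a vowel, before a consonant other than r, m, n, p, b, f, v)
So the Wimin cognate is 'zorwom'.

zorwom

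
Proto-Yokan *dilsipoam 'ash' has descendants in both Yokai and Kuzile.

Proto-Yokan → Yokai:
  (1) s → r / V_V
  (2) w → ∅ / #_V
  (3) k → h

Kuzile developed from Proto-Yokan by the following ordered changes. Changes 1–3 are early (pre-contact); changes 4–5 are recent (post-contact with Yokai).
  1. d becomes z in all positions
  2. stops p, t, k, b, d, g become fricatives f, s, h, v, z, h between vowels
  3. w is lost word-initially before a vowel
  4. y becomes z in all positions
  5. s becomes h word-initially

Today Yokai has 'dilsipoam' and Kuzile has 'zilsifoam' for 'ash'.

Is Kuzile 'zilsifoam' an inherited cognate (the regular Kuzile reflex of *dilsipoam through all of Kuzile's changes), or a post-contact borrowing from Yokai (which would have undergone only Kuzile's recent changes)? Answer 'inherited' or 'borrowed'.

If inherited, *dilsipoam would pass through all of Kuzile's changes:
Kuzile: *dilsipoam
  dilsipoam → zilsipoam   [unconditioned shift]
  zilsipoam → zilsifoam   [intervocalic lenition]
  zilsifoam (rule 3 does not apply)
  zilsifoam (rule 4 does not apply)
  zilsifoam (rule 5 does not apply)
  giving Kuzile zilsifoam.
If borrowed from Yokai 'dilsipoam' after the early changes, it would undergo only the recent ones:
  rule 4 (unconditioned shift): no change (dilsipoam)
  rule 5 (debuccalisation): no change (dilsipoam)
  ⇒ as a loan: dilsipoam
Kuzile 'zilsifoam' matches the inherited outcome exactly, so it is an inherited cognate, not a loan.

inherited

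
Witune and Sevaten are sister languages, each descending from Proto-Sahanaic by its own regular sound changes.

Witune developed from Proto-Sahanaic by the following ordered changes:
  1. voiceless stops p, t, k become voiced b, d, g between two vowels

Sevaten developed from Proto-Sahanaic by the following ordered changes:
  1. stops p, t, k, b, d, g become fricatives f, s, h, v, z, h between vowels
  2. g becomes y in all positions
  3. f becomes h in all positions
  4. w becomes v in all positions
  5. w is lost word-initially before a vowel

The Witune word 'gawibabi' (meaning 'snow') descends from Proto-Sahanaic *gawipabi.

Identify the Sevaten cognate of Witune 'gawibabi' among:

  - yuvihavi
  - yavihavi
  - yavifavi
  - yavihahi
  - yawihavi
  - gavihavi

yavihavi

Sevaten: *gawipabi
  gawipabi → gawifavi   [intervocalic lenition]
  gawifavi → yawifavi   [unconditioned shift]
  yawifavi → yawihavi   [unconditioned shift]
  yawihavi → yavihavi   [unconditioned shift]
  yavihavi (rule 5 does not apply)
  giving Sevaten yavihavi.
The other candidates each miss or misapply at least one Sevaten change.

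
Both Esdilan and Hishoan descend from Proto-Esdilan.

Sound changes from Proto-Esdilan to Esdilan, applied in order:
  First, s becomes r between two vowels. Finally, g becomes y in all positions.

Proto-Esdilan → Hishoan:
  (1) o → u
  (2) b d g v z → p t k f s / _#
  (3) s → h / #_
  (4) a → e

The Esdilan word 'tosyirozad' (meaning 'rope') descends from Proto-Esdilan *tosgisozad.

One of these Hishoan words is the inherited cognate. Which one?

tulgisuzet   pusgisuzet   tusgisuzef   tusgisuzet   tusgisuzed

Hishoan: start from *tosgisozad.
  rule 1 (vowel merger): tosgisozad → tusgisuzad
  rule 2 (final devoicing): tusgisuzad → tusgisuzat
  rule 3: no change — tusgisuzat
  rule 4 (vowel merger): tusgisuzat → tusgisuzet
  ⇒ Hishoan tusgisuzet
Only 'tusgisuzet' matches the regular Hishoan development of *tosgisozad.

tusgisuzet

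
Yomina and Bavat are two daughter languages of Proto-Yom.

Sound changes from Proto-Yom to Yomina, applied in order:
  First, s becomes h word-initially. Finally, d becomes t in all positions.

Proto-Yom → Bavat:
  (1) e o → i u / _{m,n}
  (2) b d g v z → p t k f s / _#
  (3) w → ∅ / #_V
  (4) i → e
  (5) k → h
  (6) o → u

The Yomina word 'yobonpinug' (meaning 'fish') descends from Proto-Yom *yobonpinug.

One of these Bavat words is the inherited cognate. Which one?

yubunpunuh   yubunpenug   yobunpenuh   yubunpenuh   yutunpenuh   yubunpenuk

Bavat: *yobonpinug > yobunpinug > yobunpinuk > yobunpenuk > yobunpenuh > yubunpenuh  (by pre-nasal raising, final devoicing, vowel merger, unconditioned shift, vowel merger)
Among the options, 'yubunpenuh' alone shows every Bavat change applied in order.

yubunpenuh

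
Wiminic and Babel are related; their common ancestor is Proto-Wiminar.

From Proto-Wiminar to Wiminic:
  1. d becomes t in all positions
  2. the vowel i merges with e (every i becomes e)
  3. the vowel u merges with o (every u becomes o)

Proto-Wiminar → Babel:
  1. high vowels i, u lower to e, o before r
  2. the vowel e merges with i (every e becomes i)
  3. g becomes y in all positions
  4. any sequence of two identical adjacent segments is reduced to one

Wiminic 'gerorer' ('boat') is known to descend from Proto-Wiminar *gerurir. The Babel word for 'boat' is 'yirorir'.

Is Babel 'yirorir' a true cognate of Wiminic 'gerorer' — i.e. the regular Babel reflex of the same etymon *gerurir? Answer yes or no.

Derive the expected Babel reflex of *gerurir:
Babel: *gerurir
  gerurir → gerorer   [pre-rhotic lowering]
  gerorer → girorir   [vowel merger]
  girorir → yirorir   [unconditioned shift]
  yirorir (rule 4 does not apply)
  giving Babel yirorir.
Babel 'yirorir' matches the regular reflex exactly, so the pair is cognate.

yes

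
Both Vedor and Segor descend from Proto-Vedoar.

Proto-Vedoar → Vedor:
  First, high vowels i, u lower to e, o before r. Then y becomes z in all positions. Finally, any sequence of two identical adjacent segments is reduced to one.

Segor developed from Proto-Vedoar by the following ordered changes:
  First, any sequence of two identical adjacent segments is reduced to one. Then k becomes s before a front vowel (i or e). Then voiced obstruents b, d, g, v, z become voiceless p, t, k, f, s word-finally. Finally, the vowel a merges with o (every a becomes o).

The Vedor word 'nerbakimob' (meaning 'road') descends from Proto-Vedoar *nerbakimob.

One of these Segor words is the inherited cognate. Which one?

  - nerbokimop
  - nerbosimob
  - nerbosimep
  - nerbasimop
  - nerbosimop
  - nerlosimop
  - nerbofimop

Segor: *nerbakimob > nerbasimob > nerbasimop > nerbosimop  (by palatalisation, final devoicing, vowel merger)
The other candidates each miss or misapply at least one Segor change.

nerbosimop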